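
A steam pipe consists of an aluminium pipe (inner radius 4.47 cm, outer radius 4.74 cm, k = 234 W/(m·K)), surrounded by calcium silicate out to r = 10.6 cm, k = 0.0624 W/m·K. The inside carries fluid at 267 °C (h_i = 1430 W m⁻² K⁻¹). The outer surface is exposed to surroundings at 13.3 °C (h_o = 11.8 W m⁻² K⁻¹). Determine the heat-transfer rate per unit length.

Series thermal resistances, inner to outer:
  R'_conv,in = 1/(2πr h) = 1/(2π·0.0447·1430) = 0.002490 m·K/W
  R'_aluminium = ln(0.0474/0.0447)/(2πk) = 0.05865/(2π·234) = 3.989×10^-5 m·K/W
  R'_calcium silicate = ln(0.106/0.0474)/(2πk) = 0.8048/(2π·0.0624) = 2.053 m·K/W
  R'_conv,out = 1/(2πr h) = 1/(2π·0.106·11.8) = 0.1272 m·K/W
ΣR = 0.002490 + 3.989×10^-5 + 2.053 + 0.1272 = 2.183 m·K/W
Q' = ΔT/ΣR = (267 °C − 13.3 °C)/2.183 = 116 W/m

Q' = 116 W/m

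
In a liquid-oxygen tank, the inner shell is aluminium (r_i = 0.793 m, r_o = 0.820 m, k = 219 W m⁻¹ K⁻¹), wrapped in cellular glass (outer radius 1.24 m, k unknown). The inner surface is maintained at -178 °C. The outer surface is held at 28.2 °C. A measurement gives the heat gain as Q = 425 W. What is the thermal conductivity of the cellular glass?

ΣR = ΔT/Q = |-178 − 28.2|/425 = 0.4852 K/W
Known resistances:
  R_aluminium = (1/0.793 − 1/0.820)/(4πk) = 0.04152/(4π·219) = 1.509×10^-5 K/W
R_cellular glass = ΣR − ΣR_known = 0.4852 − 1.509×10^-5 = 0.4852 K/W
(1/r₁−1/r₂)/(4πk) = 0.4852 ⇒ k = 0.4131/(4π·0.4852) = 0.0678 W/m·K

k = 0.0678 W/m·K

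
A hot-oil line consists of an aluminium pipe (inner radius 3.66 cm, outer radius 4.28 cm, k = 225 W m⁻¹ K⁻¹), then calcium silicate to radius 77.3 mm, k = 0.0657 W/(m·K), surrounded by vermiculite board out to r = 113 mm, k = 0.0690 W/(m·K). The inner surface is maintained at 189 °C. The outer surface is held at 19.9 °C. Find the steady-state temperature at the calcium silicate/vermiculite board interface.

T = 84.1 °C

Treat each layer as a resistance in series:
  R'_aluminium = ln(0.0428/0.0366)/(2πk) = 0.1565/(2π·225) = 1.107×10^-4 m·K/W
  R'_calcium silicate = ln(0.0773/0.0428)/(2πk) = 0.5912/(2π·0.0657) = 1.432 m·K/W
  R'_vermiculite board = ln(0.113/0.0773)/(2πk) = 0.3797/(2π·0.0690) = 0.8758 m·K/W
ΣR = 1.107×10^-4 + 1.432 + 0.8758 = 2.308 m·K/W
Q' = ΔT/ΣR = (189 °C − 19.9 °C)/2.308 = 73.27 W/m
From the inner boundary to the calcium silicate/vermiculite board interface, ΣR_partial = 1.432 m·K/W.
T_interface = T_in − Q'·ΣR_partial = 189 °C − (73.27)(1.432) = 84.1 °C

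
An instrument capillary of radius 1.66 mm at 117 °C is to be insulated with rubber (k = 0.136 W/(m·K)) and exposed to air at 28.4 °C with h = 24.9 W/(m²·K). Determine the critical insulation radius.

For a cylinder, r_cr = k_ins/h = 0.136/24.9 = 0.00546 m = 0.546 cm

r_cr = 0.546 cm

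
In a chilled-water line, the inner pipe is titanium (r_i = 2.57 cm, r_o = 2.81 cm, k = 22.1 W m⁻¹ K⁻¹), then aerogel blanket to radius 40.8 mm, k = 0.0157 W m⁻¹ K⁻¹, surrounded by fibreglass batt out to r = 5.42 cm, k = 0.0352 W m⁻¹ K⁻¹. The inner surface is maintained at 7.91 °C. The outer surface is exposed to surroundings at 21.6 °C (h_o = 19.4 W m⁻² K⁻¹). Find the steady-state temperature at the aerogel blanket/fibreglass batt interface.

Resistance network (inner→outer):
  R'_titanium = ln(0.0281/0.0257)/(2πk) = 0.08928/(2π·22.1) = 6.429×10^-4 m·K/W
  R'_aerogel blanket = ln(0.0408/0.0281)/(2πk) = 0.3729/(2π·0.0157) = 3.780 m·K/W
  R'_fibreglass batt = ln(0.0542/0.0408)/(2πk) = 0.2840/(2π·0.0352) = 1.284 m·K/W
  R'_conv,out = 1/(2πr h) = 1/(2π·0.0542·19.4) = 0.1514 m·K/W
ΣR = 6.429×10^-4 + 3.780 + 1.284 + 0.1514 = 5.216 m·K/W
Q' = ΔT/ΣR = (7.91 °C − 21.6 °C)/5.216 = -2.625 W/m
From the inner boundary to the aerogel blanket/fibreglass batt interface, ΣR_partial = 3.781 m·K/W.
T_interface = T_in − Q'·ΣR_partial = 7.91 °C − (-2.625)(3.781) = 17.8 °C

T = 17.8 °C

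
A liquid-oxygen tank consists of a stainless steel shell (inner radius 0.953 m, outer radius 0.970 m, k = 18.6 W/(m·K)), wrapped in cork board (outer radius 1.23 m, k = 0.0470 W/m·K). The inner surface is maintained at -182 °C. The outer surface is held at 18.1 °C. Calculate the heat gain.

Treat each layer as a resistance in series:
  R_stainless steel = (1/0.953 − 1/0.970)/(4πk) = 0.01839/(4π·18.6) = 7.868×10^-5 K/W
  R_cork board = (1/0.970 − 1/1.23)/(4πk) = 0.2179/(4π·0.0470) = 0.3690 K/W
ΣR = 7.868×10^-5 + 0.3690 = 0.3691 K/W
Q = ΔT/ΣR = (-182 °C − 18.1 °C)/0.3691 = -542 W
(Negative Q ⇒ heat flows inward; heat gain = 542 W.)

Q = 542 W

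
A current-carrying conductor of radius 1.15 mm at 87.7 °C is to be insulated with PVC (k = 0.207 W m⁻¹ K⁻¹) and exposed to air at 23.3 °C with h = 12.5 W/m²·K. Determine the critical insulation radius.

For a cylinder, r_cr = k_ins/h = 0.207/12.5 = 0.0166 m = 1.66 cm

r_cr = 1.66 cm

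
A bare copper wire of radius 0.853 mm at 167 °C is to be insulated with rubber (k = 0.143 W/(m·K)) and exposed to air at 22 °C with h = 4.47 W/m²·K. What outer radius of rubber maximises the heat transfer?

r_cr = 3.20 cm

For a cylinder, r_cr = k_ins/h = 0.143/4.47 = 0.0320 m = 3.20 cm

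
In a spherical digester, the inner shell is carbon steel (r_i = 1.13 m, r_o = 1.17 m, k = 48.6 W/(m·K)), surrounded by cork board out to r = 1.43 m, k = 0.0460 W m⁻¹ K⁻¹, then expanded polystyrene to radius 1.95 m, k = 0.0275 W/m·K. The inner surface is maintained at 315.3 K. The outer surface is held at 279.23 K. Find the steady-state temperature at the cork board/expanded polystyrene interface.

Resistance network (inner→outer):
  R_carbon steel = (1/1.13 − 1/1.17)/(4πk) = 0.03025/(4π·48.6) = 4.954×10^-5 K/W
  R_cork board = (1/1.17 − 1/1.43)/(4πk) = 0.1554/(4π·0.0460) = 0.2688 K/W
  R_expanded polystyrene = (1/1.43 − 1/1.95)/(4πk) = 0.1865/(4π·0.0275) = 0.5396 K/W
ΣR = 4.954×10^-5 + 0.2688 + 0.5396 = 0.8084 K/W
Q = ΔT/ΣR = (315.3 K − 279.23 K)/0.8084 = 44.62 W
From the inner boundary to the cork board/expanded polystyrene interface, ΣR_partial = 0.2688 K/W.
T_interface = T_in − Q·ΣR_partial = 315.3 K − (44.62)(0.2688) = 303.3 K

T = 303.3 K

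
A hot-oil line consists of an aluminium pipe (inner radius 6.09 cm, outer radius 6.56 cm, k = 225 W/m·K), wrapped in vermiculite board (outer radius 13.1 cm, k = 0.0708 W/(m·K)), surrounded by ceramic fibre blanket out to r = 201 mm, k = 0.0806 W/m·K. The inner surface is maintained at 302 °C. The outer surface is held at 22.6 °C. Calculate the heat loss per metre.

Treat each layer as a resistance in series:
  R'_aluminium = ln(0.0656/0.0609)/(2πk) = 0.07434/(2π·225) = 5.259×10^-5 m·K/W
  R'_vermiculite board = ln(0.131/0.0656)/(2πk) = 0.6916/(2π·0.0708) = 1.555 m·K/W
  R'_ceramic fibre blanket = ln(0.201/0.131)/(2πk) = 0.4281/(2π·0.0806) = 0.8454 m·K/W
ΣR = 5.259×10^-5 + 1.555 + 0.8454 = 2.400 m·K/W
Q' = ΔT/ΣR = (302 °C − 22.6 °C)/2.400 = 116 W/m

Q' = 116 W/m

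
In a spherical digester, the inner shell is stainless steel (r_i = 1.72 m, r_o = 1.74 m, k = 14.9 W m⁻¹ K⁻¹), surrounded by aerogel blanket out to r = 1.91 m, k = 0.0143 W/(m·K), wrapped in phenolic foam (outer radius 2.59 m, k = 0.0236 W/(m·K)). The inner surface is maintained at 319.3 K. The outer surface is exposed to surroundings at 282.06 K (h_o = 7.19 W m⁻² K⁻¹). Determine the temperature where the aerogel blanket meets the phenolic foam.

Series thermal resistances, inner to outer:
  R_stainless steel = (1/1.72 − 1/1.74)/(4πk) = 0.006683/(4π·14.9) = 3.569×10^-5 K/W
  R_aerogel blanket = (1/1.74 − 1/1.91)/(4πk) = 0.05115/(4π·0.0143) = 0.2847 K/W
  R_phenolic foam = (1/1.91 − 1/2.59)/(4πk) = 0.1375/(4π·0.0236) = 0.4635 K/W
  R_conv,out = 1/(4πr²h) = 1/(4π·2.59²·7.19) = 0.001650 K/W
ΣR = 3.569×10^-5 + 0.2847 + 0.4635 + 0.001650 = 0.7499 K/W
Q = ΔT/ΣR = (319.3 K − 282.06 K)/0.7499 = 49.66 W
From the inner boundary to the aerogel blanket/phenolic foam interface, ΣR_partial = 0.2847 K/W.
T_interface = T_in − Q·ΣR_partial = 319.3 K − (49.66)(0.2847) = 305.2 K

T = 305.2 K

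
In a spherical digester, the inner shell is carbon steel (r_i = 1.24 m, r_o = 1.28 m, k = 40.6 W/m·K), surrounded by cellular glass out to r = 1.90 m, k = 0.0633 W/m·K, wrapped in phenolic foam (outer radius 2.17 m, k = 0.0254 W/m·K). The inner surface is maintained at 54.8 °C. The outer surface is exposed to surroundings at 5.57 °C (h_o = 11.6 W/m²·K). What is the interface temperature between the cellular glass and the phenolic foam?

Series thermal resistances, inner to outer:
  R_carbon steel = (1/1.24 − 1/1.28)/(4πk) = 0.02520/(4π·40.6) = 4.940×10^-5 K/W
  R_cellular glass = (1/1.28 − 1/1.90)/(4πk) = 0.2549/(4π·0.0633) = 0.3205 K/W
  R_phenolic foam = (1/1.90 − 1/2.17)/(4πk) = 0.06549/(4π·0.0254) = 0.2052 K/W
  R_conv,out = 1/(4πr²h) = 1/(4π·2.17²·11.6) = 0.001457 K/W
ΣR = 4.940×10^-5 + 0.3205 + 0.2052 + 0.001457 = 0.5272 K/W
Q = ΔT/ΣR = (54.8 °C − 5.57 °C)/0.5272 = 93.38 W
From the inner boundary to the cellular glass/phenolic foam interface, ΣR_partial = 0.3205 K/W.
T_interface = T_in − Q·ΣR_partial = 54.8 °C − (93.38)(0.3205) = 24.9 °C

T = 24.9 °C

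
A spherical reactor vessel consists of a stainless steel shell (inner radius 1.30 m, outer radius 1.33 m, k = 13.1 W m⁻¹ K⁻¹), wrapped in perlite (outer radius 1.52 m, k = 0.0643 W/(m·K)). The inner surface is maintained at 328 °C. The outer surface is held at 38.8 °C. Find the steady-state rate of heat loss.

Q = 2.48 kW

Resistance network (inner→outer):
  R_stainless steel = (1/1.30 − 1/1.33)/(4πk) = 0.01735/(4π·13.1) = 1.054×10^-4 K/W
  R_perlite = (1/1.33 − 1/1.52)/(4πk) = 0.09398/(4π·0.0643) = 0.1163 K/W
ΣR = 1.054×10^-4 + 0.1163 = 0.1164 K/W
Q = ΔT/ΣR = (328 °C − 38.8 °C)/0.1164 = 2480 W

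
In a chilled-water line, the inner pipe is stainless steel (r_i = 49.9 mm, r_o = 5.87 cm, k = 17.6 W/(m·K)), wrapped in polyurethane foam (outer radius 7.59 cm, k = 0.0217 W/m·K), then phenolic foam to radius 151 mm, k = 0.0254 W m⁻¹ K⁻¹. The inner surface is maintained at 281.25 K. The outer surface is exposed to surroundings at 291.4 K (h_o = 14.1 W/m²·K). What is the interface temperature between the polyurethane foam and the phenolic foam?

Treat each layer as a resistance in series:
  R'_stainless steel = ln(0.0587/0.0499)/(2πk) = 0.1624/(2π·17.6) = 0.001469 m·K/W
  R'_polyurethane foam = ln(0.0759/0.0587)/(2πk) = 0.2570/(2π·0.0217) = 1.885 m·K/W
  R'_phenolic foam = ln(0.151/0.0759)/(2πk) = 0.6879/(2π·0.0254) = 4.310 m·K/W
  R'_conv,out = 1/(2πr h) = 1/(2π·0.151·14.1) = 0.07475 m·K/W
ΣR = 0.001469 + 1.885 + 4.310 + 0.07475 = 6.271 m·K/W
Q' = ΔT/ΣR = (281.25 K − 291.4 K)/6.271 = -1.619 W/m
From the inner boundary to the polyurethane foam/phenolic foam interface, ΣR_partial = 1.886 m·K/W.
T_interface = T_in − Q'·ΣR_partial = 281.25 K − (-1.619)(1.886) = 284.3 K

T = 284.3 K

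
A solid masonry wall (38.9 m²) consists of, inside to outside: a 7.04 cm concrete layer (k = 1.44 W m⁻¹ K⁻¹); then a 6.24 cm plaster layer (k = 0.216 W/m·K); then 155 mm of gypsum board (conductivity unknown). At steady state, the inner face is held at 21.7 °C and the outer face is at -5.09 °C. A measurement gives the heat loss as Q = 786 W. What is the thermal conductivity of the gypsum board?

ΣR = ΔT/Q = |21.7 − -5.09|/786 = 0.03408 K/W
Known resistances:
  R_concrete = L/(kA) = 0.0704/(1.44·38.9) = 0.001257 K/W
  R_plaster = L/(kA) = 0.0624/(0.216·38.9) = 0.007426 K/W
R_gypsum board = ΣR − ΣR_known = 0.03408 − 0.008683 = 0.02540 K/W
L/(kA) = 0.02540 ⇒ k = 0.155/(0.02540·38.9) = 0.157 W/m·K

k = 0.157 W/m·K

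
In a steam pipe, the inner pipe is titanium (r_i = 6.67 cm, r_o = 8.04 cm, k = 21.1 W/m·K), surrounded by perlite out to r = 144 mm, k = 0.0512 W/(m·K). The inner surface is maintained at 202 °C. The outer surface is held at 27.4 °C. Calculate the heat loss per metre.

Resistance network (inner→outer):
  R'_titanium = ln(0.0804/0.0667)/(2πk) = 0.1868/(2π·21.1) = 0.001409 m·K/W
  R'_perlite = ln(0.144/0.0804)/(2πk) = 0.5828/(2π·0.0512) = 1.812 m·K/W
ΣR = 0.001409 + 1.812 = 1.813 m·K/W
Q' = ΔT/ΣR = (202 °C − 27.4 °C)/1.813 = 96.3 W/m

Q' = 96.3 W/m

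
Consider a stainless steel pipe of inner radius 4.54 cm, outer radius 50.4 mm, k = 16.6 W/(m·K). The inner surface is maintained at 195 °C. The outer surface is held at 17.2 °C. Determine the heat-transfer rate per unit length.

Q' = 2πk·ΔT/ln(r₂/r₁) = 2π × 16.6 × 177.8 / ln(0.0504/0.0454) = 1.77×10^5 W/m

Q' = 177 kW/m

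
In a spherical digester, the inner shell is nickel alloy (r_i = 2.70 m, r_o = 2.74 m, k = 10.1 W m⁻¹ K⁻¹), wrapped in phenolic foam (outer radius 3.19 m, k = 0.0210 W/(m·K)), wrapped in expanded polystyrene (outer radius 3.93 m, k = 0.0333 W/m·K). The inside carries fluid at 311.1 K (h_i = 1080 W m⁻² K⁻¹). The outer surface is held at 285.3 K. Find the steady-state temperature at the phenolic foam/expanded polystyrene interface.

T = 296.1 K

Resistance network (inner→outer):
  R_conv,in = 1/(4πr²h) = 1/(4π·2.70²·1080) = 1.011×10^-5 K/W
  R_nickel alloy = (1/2.70 − 1/2.74)/(4πk) = 0.005407/(4π·10.1) = 4.260×10^-5 K/W
  R_phenolic foam = (1/2.74 − 1/3.19)/(4πk) = 0.05148/(4π·0.0210) = 0.1951 K/W
  R_expanded polystyrene = (1/3.19 − 1/3.93)/(4πk) = 0.05903/(4π·0.0333) = 0.1411 K/W
ΣR = 1.011×10^-5 + 4.260×10^-5 + 0.1951 + 0.1411 = 0.3363 K/W
Q = ΔT/ΣR = (311.1 K − 285.3 K)/0.3363 = 76.72 W
From the inner boundary to the phenolic foam/expanded polystyrene interface, ΣR_partial = 0.1952 K/W.
T_interface = T_in − Q·ΣR_partial = 311.1 K − (76.72)(0.1952) = 296.1 K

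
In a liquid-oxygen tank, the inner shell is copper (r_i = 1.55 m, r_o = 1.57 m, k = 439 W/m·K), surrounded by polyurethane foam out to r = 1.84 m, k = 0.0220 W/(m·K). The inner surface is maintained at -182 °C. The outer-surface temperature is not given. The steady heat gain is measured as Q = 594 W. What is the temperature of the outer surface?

Sum the resistances:
  R_copper = (1/1.55 − 1/1.57)/(4πk) = 0.008219/(4π·439) = 1.490×10^-6 K/W
  R_polyurethane foam = (1/1.57 − 1/1.84)/(4πk) = 0.09346/(4π·0.0220) = 0.3381 K/W
ΣR = 0.3381 K/W
ΔT = Q·ΣR = 594 × 0.3381 = 200.8 K
Heat flows inward, so T_out = T_in + ΔT = -182 + 200.8 = 18.8 °C

T_out = 18.8 °C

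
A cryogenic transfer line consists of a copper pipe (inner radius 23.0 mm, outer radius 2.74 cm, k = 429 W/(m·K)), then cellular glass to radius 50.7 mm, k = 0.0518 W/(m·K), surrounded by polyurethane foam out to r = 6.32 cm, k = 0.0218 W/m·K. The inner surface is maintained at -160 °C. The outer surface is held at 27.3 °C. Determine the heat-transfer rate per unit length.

Resistance network (inner→outer):
  R'_copper = ln(0.0274/0.0230)/(2πk) = 0.1750/(2π·429) = 6.494×10^-5 m·K/W
  R'_cellular glass = ln(0.0507/0.0274)/(2πk) = 0.6154/(2π·0.0518) = 1.891 m·K/W
  R'_polyurethane foam = ln(0.0632/0.0507)/(2πk) = 0.2204/(2π·0.0218) = 1.609 m·K/W
ΣR = 6.494×10^-5 + 1.891 + 1.609 = 3.500 m·K/W
Q' = ΔT/ΣR = (-160 °C − 27.3 °C)/3.500 = -53.5 W/m
(Negative Q' ⇒ heat flows inward; heat gain = 53.5 W/m.)

Q' = 53.5 W/m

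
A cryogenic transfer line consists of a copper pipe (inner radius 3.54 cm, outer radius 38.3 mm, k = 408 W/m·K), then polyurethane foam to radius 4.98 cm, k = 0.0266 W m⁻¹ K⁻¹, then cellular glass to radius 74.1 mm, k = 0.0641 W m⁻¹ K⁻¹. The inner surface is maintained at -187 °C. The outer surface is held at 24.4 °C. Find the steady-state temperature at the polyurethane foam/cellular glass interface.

Series thermal resistances, inner to outer:
  R'_copper = ln(0.0383/0.0354)/(2πk) = 0.07874/(2π·408) = 3.071×10^-5 m·K/W
  R'_polyurethane foam = ln(0.0498/0.0383)/(2πk) = 0.2626/(2π·0.0266) = 1.571 m·K/W
  R'_cellular glass = ln(0.0741/0.0498)/(2πk) = 0.3974/(2π·0.0641) = 0.9867 m·K/W
ΣR = 3.071×10^-5 + 1.571 + 0.9867 = 2.558 m·K/W
Q' = ΔT/ΣR = (-187 °C − 24.4 °C)/2.558 = -82.64 W/m
From the inner boundary to the polyurethane foam/cellular glass interface, ΣR_partial = 1.571 m·K/W.
T_interface = T_in − Q'·ΣR_partial = -187 °C − (-82.64)(1.571) = -57.2 °C

T = -57.2 °C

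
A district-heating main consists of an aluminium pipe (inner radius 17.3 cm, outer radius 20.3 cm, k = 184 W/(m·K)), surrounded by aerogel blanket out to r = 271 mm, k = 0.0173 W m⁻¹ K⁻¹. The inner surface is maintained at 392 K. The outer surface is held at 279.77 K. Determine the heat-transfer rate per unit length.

Resistance network (inner→outer):
  R'_aluminium = ln(0.203/0.173)/(2πk) = 0.1599/(2π·184) = 1.383×10^-4 m·K/W
  R'_aerogel blanket = ln(0.271/0.203)/(2πk) = 0.2889/(2π·0.0173) = 2.658 m·K/W
ΣR = 1.383×10^-4 + 2.658 = 2.658 m·K/W
Q' = ΔT/ΣR = (392 K − 279.77 K)/2.658 = 42.2 W/m

Q' = 42.2 W/m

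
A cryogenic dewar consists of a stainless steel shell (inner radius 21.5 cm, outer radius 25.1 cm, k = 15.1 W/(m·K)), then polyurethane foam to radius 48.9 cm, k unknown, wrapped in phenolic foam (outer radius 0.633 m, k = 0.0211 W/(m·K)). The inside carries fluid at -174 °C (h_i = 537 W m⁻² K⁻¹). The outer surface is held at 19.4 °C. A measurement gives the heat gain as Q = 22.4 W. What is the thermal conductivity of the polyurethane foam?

ΣR = ΔT/Q = |-174 − 19.4|/22.4 = 8.634 K/W
Known resistances:
  R_conv,in = 1/(4πr²h) = 1/(4π·0.215²·537) = 0.003206 K/W
  R_stainless steel = (1/0.215 − 1/0.251)/(4πk) = 0.6671/(4π·15.1) = 0.003516 K/W
  R_phenolic foam = (1/0.489 − 1/0.633)/(4πk) = 0.4652/(4π·0.0211) = 1.755 K/W
R_polyurethane foam = ΣR − ΣR_known = 8.634 − 1.762 = 6.872 K/W
(1/r₁−1/r₂)/(4πk) = 6.872 ⇒ k = 1.939/(4π·6.872) = 0.0225 W/m·K

k = 0.0225 W/m·K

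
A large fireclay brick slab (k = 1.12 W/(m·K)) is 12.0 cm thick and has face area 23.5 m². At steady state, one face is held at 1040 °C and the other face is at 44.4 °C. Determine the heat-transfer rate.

Q = kA·ΔT/L = 1.12 × 23.5 × |1040 °C − 44.4 °C| / 0.120 = 2.18×10^5 W

Q = 218 kW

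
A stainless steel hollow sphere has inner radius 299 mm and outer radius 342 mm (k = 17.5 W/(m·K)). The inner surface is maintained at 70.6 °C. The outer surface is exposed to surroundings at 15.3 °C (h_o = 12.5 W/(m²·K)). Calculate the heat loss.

Series thermal resistances, inner to outer:
  R_stainless steel = (1/0.299 − 1/0.342)/(4πk) = 0.4205/(4π·17.5) = 0.001912 K/W
  R_conv,out = 1/(4πr²h) = 1/(4π·0.342²·12.5) = 0.05443 K/W
ΣR = 0.001912 + 0.05443 = 0.05634 K/W
Q = ΔT/ΣR = (70.6 °C − 15.3 °C)/0.05634 = 982 W

Q = 982 W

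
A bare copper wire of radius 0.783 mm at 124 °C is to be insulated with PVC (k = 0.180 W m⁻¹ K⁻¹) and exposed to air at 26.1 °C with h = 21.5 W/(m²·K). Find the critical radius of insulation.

For a cylinder, r_cr = k_ins/h = 0.180/21.5 = 0.00837 m = 0.837 cm

r_cr = 0.837 cm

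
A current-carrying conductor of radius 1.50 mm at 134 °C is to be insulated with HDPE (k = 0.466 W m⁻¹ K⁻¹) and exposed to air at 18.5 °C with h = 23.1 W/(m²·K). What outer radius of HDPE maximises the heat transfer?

r_cr = 2.02 cm

For a cylinder, r_cr = k_ins/h = 0.466/23.1 = 0.0202 m = 2.02 cm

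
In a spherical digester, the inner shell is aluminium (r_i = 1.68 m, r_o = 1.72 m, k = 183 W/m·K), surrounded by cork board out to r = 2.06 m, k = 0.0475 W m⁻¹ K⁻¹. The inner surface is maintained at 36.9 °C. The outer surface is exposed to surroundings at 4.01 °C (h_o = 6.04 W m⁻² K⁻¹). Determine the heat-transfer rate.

Q = 201 W

Resistance network (inner→outer):
  R_aluminium = (1/1.68 − 1/1.72)/(4πk) = 0.01384/(4π·183) = 6.020×10^-6 K/W
  R_cork board = (1/1.72 − 1/2.06)/(4πk) = 0.09596/(4π·0.0475) = 0.1608 K/W
  R_conv,out = 1/(4πr²h) = 1/(4π·2.06²·6.04) = 0.003105 K/W
ΣR = 6.020×10^-6 + 0.1608 + 0.003105 = 0.1639 K/W
Q = ΔT/ΣR = (36.9 °C − 4.01 °C)/0.1639 = 201 W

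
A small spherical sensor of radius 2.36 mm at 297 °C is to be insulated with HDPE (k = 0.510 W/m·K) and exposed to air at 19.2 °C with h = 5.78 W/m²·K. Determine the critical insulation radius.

For a sphere, r_cr = 2k_ins/h = 2·0.510/5.78 = 0.176 m = 17.6 cm

r_cr = 17.6 cm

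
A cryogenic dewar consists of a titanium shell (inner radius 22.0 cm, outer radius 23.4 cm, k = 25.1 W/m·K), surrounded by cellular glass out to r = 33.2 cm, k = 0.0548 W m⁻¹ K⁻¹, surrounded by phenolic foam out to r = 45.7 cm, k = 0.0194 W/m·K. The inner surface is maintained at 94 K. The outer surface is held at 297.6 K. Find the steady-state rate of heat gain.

Q = 39.1 W

Treat each layer as a resistance in series:
  R_titanium = (1/0.220 − 1/0.234)/(4πk) = 0.2720/(4π·25.1) = 8.622×10^-4 K/W
  R_cellular glass = (1/0.234 − 1/0.332)/(4πk) = 1.261/(4π·0.0548) = 1.832 K/W
  R_phenolic foam = (1/0.332 − 1/0.457)/(4πk) = 0.8239/(4π·0.0194) = 3.379 K/W
ΣR = 8.622×10^-4 + 1.832 + 3.379 = 5.212 K/W
Q = ΔT/ΣR = (94 K − 297.6 K)/5.212 = -39.1 W
(Negative Q ⇒ heat flows inward; heat gain = 39.1 W.)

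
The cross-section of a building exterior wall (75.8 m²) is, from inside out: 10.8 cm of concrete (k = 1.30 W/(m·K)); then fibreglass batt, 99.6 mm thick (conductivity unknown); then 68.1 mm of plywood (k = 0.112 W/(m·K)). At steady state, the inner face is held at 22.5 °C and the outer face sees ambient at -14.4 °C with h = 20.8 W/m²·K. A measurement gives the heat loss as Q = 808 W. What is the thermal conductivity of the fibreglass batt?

k = 0.0366 W/m·K

ΣR = ΔT/Q = |22.5 − -14.4|/808 = 0.04567 K/W
Known resistances:
  R_concrete = L/(kA) = 0.108/(1.30·75.8) = 0.001096 K/W
  R_plywood = L/(kA) = 0.0681/(0.112·75.8) = 0.008022 K/W
  R_conv,out = 1/(hA) = 1/(20.8·75.8) = 6.343×10^-4 K/W
R_fibreglass batt = ΣR − ΣR_known = 0.04567 − 0.009752 = 0.03592 K/W
L/(kA) = 0.03592 ⇒ k = 0.0996/(0.03592·75.8) = 0.0366 W/m·K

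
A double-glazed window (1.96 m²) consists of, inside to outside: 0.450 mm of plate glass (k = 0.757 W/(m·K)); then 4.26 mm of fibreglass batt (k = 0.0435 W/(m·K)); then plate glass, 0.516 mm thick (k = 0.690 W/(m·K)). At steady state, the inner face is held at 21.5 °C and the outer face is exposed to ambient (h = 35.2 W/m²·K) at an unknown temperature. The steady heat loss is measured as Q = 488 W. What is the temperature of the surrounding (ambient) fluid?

T_out = -10.3 °C

Series resistances:
  R_plate glass = L/(kA) = 4.50×10^-4/(0.757·1.96) = 3.033×10^-4 K/W
  R_fibreglass batt = L/(kA) = 0.00426/(0.0435·1.96) = 0.04996 K/W
  R_plate glass = L/(kA) = 5.16×10^-4/(0.690·1.96) = 3.815×10^-4 K/W
  R_conv,out = 1/(hA) = 1/(35.2·1.96) = 0.01449 K/W
ΣR = 0.06514 K/W
ΔT = Q·ΣR = 488 × 0.06514 = 31.79 K
Heat flows outward, so T_out = T_in − ΔT = 21.5 − 31.79 = -10.3 °C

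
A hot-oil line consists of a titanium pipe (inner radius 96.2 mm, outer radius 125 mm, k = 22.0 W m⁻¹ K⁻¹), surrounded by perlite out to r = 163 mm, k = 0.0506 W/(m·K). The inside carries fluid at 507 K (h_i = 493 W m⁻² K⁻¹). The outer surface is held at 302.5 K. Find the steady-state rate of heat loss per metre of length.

Q' = 243 W/m

Resistance network (inner→outer):
  R'_conv,in = 1/(2πr h) = 1/(2π·0.0962·493) = 0.003356 m·K/W
  R'_titanium = ln(0.125/0.0962)/(2πk) = 0.2619/(2π·22.0) = 0.001895 m·K/W
  R'_perlite = ln(0.163/0.125)/(2πk) = 0.2654/(2π·0.0506) = 0.8349 m·K/W
ΣR = 0.003356 + 0.001895 + 0.8349 = 0.8402 m·K/W
Q' = ΔT/ΣR = (507 K − 302.5 K)/0.8402 = 243 W/m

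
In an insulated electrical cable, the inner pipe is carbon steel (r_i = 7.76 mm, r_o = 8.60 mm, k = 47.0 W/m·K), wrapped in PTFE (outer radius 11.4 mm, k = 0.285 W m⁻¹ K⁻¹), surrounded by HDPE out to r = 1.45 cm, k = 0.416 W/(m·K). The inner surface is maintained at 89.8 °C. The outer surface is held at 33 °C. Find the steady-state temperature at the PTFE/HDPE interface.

T = 53.9 °C

Series thermal resistances, inner to outer:
  R'_carbon steel = ln(0.00860/0.00776)/(2πk) = 0.1028/(2π·47.0) = 3.480×10^-4 m·K/W
  R'_PTFE = ln(0.0114/0.00860)/(2πk) = 0.2819/(2π·0.285) = 0.1574 m·K/W
  R'_HDPE = ln(0.0145/0.0114)/(2πk) = 0.2405/(2π·0.416) = 0.09202 m·K/W
ΣR = 3.480×10^-4 + 0.1574 + 0.09202 = 0.2498 m·K/W
Q' = ΔT/ΣR = (89.8 °C − 33 °C)/0.2498 = 227.4 W/m
From the inner boundary to the PTFE/HDPE interface, ΣR_partial = 0.1577 m·K/W.
T_interface = T_in − Q'·ΣR_partial = 89.8 °C − (227.4)(0.1577) = 53.9 °C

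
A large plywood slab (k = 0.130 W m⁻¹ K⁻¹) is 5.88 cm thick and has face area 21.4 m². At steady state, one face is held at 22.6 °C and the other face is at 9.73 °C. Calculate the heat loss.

Q = 609 W

Q = kA·ΔT/L = 0.130 × 21.4 × |22.6 °C − 9.73 °C| / 0.0588 = 609 W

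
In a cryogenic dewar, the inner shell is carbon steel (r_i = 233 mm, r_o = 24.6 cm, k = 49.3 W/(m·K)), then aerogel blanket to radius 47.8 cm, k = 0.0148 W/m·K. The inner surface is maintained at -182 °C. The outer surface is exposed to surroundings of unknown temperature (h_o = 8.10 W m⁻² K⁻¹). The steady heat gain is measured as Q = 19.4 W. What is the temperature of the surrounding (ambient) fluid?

Sum the resistances:
  R_carbon steel = (1/0.233 − 1/0.246)/(4πk) = 0.2268/(4π·49.3) = 3.661×10^-4 K/W
  R_aerogel blanket = (1/0.246 − 1/0.478)/(4πk) = 1.973/(4π·0.0148) = 10.61 K/W
  R_conv,out = 1/(4πr²h) = 1/(4π·0.478²·8.10) = 0.04300 K/W
ΣR = 10.65 K/W
ΔT = Q·ΣR = 19.4 × 10.65 = 206.6 K
Heat flows inward, so T_out = T_in + ΔT = -182 + 206.6 = 24.6 °C

T_out = 24.6 °C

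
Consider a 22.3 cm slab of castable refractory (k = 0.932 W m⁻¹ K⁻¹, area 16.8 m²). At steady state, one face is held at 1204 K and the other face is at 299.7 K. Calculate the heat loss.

Q = 63.5 kW

Q = kA·ΔT/L = 0.932 × 16.8 × |1204 K − 299.7 K| / 0.223 = 63500 W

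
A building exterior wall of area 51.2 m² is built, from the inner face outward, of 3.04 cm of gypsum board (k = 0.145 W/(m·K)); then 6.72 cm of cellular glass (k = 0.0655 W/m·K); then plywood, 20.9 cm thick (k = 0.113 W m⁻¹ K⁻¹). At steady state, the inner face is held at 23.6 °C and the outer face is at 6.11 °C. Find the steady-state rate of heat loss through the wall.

Treat each layer as a resistance in series:
  R_gypsum board = L/(kA) = 0.0304/(0.145·51.2) = 0.004095 K/W
  R_cellular glass = L/(kA) = 0.0672/(0.0655·51.2) = 0.02004 K/W
  R_plywood = L/(kA) = 0.209/(0.113·51.2) = 0.03612 K/W
ΣR = 0.004095 + 0.02004 + 0.03612 = 0.06025 K/W
Q = ΔT/ΣR = (23.6 °C − 6.11 °C)/0.06025 = 290 W

Q = 290 W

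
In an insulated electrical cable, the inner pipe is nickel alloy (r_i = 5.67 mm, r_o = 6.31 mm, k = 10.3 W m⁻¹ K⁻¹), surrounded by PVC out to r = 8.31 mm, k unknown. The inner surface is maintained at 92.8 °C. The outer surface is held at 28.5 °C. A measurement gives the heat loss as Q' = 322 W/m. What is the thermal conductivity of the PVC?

k = 0.221 W/m·K

ΣR = ΔT/Q' = |92.8 − 28.5|/322 = 0.1997 m·K/W
Known resistances:
  R'_nickel alloy = ln(0.00631/0.00567)/(2πk) = 0.1069/(2π·10.3) = 0.001653 m·K/W
R_PVC = ΣR − ΣR_known = 0.1997 − 0.001653 = 0.1980 m·K/W
ln(r₂/r₁)/(2πk) = 0.1980 ⇒ k = 0.2753/(2π·0.1980) = 0.221 W/m·K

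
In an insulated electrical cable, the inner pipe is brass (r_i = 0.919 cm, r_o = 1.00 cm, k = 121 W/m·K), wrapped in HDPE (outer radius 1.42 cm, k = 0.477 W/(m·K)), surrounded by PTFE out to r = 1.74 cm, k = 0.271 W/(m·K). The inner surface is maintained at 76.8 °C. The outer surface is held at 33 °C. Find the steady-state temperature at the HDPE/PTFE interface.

Resistance network (inner→outer):
  R'_brass = ln(0.0100/0.00919)/(2πk) = 0.08447/(2π·121) = 1.111×10^-4 m·K/W
  R'_HDPE = ln(0.0142/0.0100)/(2πk) = 0.3507/(2π·0.477) = 0.1170 m·K/W
  R'_PTFE = ln(0.0174/0.0142)/(2πk) = 0.2032/(2π·0.271) = 0.1194 m·K/W
ΣR = 1.111×10^-4 + 0.1170 + 0.1194 = 0.2365 m·K/W
Q' = ΔT/ΣR = (76.8 °C − 33 °C)/0.2365 = 185.2 W/m
From the inner boundary to the HDPE/PTFE interface, ΣR_partial = 0.1171 m·K/W.
T_interface = T_in − Q'·ΣR_partial = 76.8 °C − (185.2)(0.1171) = 55.1 °C

T = 55.1 °C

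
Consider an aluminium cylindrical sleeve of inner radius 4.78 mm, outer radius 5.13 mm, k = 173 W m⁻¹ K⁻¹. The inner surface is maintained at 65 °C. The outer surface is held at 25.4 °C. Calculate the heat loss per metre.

Q' = 2πk·ΔT/ln(r₂/r₁) = 2π × 173 × 39.6 / ln(0.00513/0.00478) = 6.09×10^5 W/m

Q' = 609 kW/m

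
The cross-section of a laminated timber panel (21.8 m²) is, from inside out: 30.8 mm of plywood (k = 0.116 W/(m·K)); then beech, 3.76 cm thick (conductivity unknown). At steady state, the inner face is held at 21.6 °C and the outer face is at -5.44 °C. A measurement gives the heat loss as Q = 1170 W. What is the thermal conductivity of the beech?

ΣR = ΔT/Q = |21.6 − -5.44|/1170 = 0.02311 K/W
Known resistances:
  R_plywood = L/(kA) = 0.0308/(0.116·21.8) = 0.01218 K/W
R_beech = ΣR − ΣR_known = 0.02311 − 0.01218 = 0.01093 K/W
L/(kA) = 0.01093 ⇒ k = 0.0376/(0.01093·21.8) = 0.158 W/m·K

k = 0.158 W/m·K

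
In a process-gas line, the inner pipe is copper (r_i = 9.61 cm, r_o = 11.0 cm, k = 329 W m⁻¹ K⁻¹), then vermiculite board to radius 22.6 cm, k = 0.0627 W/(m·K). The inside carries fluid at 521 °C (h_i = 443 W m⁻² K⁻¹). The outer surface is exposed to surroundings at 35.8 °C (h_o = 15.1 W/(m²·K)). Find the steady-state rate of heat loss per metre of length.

Q' = 258 W/m

Treat each layer as a resistance in series:
  R'_conv,in = 1/(2πr h) = 1/(2π·0.0961·443) = 0.003738 m·K/W
  R'_copper = ln(0.110/0.0961)/(2πk) = 0.1351/(2π·329) = 6.535×10^-5 m·K/W
  R'_vermiculite board = ln(0.226/0.110)/(2πk) = 0.7201/(2π·0.0627) = 1.828 m·K/W
  R'_conv,out = 1/(2πr h) = 1/(2π·0.226·15.1) = 0.04664 m·K/W
ΣR = 0.003738 + 6.535×10^-5 + 1.828 + 0.04664 = 1.878 m·K/W
Q' = ΔT/ΣR = (521 °C − 35.8 °C)/1.878 = 258 W/m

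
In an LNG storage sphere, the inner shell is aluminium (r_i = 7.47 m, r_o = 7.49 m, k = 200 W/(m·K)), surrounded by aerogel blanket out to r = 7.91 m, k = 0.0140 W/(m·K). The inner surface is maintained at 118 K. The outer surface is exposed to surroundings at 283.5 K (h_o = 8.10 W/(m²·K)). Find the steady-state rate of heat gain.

Q = 4090 W

Resistance network (inner→outer):
  R_aluminium = (1/7.47 − 1/7.49)/(4πk) = 3.575×10^-4/(4π·200) = 1.422×10^-7 K/W
  R_aerogel blanket = (1/7.49 − 1/7.91)/(4πk) = 0.007089/(4π·0.0140) = 0.04030 K/W
  R_conv,out = 1/(4πr²h) = 1/(4π·7.91²·8.10) = 1.570×10^-4 K/W
ΣR = 1.422×10^-7 + 0.04030 + 1.570×10^-4 = 0.04046 K/W
Q = ΔT/ΣR = (118 K − 283.5 K)/0.04046 = -4090 W
(Negative Q ⇒ heat flows inward; heat gain = 4090 W.)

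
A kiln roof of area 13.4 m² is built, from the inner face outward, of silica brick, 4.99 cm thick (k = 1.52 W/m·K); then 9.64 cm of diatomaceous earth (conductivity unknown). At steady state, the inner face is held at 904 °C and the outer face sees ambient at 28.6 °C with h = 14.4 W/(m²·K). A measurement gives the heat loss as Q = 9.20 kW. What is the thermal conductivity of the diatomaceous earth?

k = 0.0822 W/m·K

ΣR = ΔT/Q = |904 − 28.6|/9200 = 0.09515 K/W
Known resistances:
  R_silica brick = L/(kA) = 0.0499/(1.52·13.4) = 0.002450 K/W
  R_conv,out = 1/(hA) = 1/(14.4·13.4) = 0.005182 K/W
R_diatomaceous earth = ΣR − ΣR_known = 0.09515 − 0.007632 = 0.08752 K/W
L/(kA) = 0.08752 ⇒ k = 0.0964/(0.08752·13.4) = 0.0822 W/m·K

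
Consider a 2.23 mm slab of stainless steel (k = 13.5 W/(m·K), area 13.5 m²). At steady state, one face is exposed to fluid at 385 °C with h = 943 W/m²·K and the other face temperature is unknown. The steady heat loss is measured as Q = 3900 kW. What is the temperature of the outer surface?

Series resistances:
  R_conv,in = 1/(hA) = 1/(943·13.5) = 7.855×10^-5 K/W
  R_stainless steel = L/(kA) = 0.00223/(13.5·13.5) = 1.224×10^-5 K/W
ΣR = 9.079×10^-5 K/W
ΔT = Q·ΣR = 3.90×10^6 × 9.079×10^-5 = 354.1 K
Heat flows outward, so T_out = T_in − ΔT = 385 − 354.1 = 30.9 °C

T_out = 30.9 °C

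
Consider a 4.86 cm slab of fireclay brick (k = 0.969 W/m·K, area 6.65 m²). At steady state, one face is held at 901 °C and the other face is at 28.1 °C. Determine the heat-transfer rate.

Q = kA·ΔT/L = 0.969 × 6.65 × |901 °C − 28.1 °C| / 0.0486 = 1.16×10^5 W

Q = 1.16×10^5 W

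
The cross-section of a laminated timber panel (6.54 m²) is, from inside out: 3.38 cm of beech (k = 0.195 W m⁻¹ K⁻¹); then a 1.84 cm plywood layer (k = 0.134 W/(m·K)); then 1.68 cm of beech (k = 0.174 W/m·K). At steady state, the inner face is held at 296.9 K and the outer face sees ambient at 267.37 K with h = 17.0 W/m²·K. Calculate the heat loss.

Q = 414 W

Resistance network (inner→outer):
  R_beech = L/(kA) = 0.0338/(0.195·6.54) = 0.02650 K/W
  R_plywood = L/(kA) = 0.0184/(0.134·6.54) = 0.02100 K/W
  R_beech = L/(kA) = 0.0168/(0.174·6.54) = 0.01476 K/W
  R_conv,out = 1/(hA) = 1/(17.0·6.54) = 0.008994 K/W
ΣR = 0.02650 + 0.02100 + 0.01476 + 0.008994 = 0.07125 K/W
Q = ΔT/ΣR = (296.9 K − 267.37 K)/0.07125 = 414 W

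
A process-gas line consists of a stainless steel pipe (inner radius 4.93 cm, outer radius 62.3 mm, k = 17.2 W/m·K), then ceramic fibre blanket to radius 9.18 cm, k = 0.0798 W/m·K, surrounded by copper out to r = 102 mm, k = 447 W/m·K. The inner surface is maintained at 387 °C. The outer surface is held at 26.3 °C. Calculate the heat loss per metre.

Resistance network (inner→outer):
  R'_stainless steel = ln(0.0623/0.0493)/(2πk) = 0.2340/(2π·17.2) = 0.002166 m·K/W
  R'_ceramic fibre blanket = ln(0.0918/0.0623)/(2πk) = 0.3877/(2π·0.0798) = 0.7731 m·K/W
  R'_copper = ln(0.102/0.0918)/(2πk) = 0.1054/(2π·447) = 3.751×10^-5 m·K/W
ΣR = 0.002166 + 0.7731 + 3.751×10^-5 = 0.7753 m·K/W
Q' = ΔT/ΣR = (387 °C − 26.3 °C)/0.7753 = 465 W/m

Q' = 465 W/m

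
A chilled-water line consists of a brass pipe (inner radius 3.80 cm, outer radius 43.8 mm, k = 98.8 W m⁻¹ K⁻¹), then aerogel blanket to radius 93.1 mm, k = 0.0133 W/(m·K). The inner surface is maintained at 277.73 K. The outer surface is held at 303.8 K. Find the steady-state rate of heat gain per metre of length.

Resistance network (inner→outer):
  R'_brass = ln(0.0438/0.0380)/(2πk) = 0.1420/(2π·98.8) = 2.288×10^-4 m·K/W
  R'_aerogel blanket = ln(0.0931/0.0438)/(2πk) = 0.7540/(2π·0.0133) = 9.023 m·K/W
ΣR = 2.288×10^-4 + 9.023 = 9.023 m·K/W
Q' = ΔT/ΣR = (277.73 K − 303.8 K)/9.023 = -2.89 W/m
(Negative Q' ⇒ heat flows inward; heat gain = 2.89 W/m.)

Q' = 2.89 W/m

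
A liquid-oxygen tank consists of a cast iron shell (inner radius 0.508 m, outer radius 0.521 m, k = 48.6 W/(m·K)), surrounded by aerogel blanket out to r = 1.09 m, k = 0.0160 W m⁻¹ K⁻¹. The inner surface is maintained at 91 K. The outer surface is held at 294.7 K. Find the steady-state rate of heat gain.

Treat each layer as a resistance in series:
  R_cast iron = (1/0.508 − 1/0.521)/(4πk) = 0.04912/(4π·48.6) = 8.043×10^-5 K/W
  R_aerogel blanket = (1/0.521 − 1/1.09)/(4πk) = 1.002/(4π·0.0160) = 4.983 K/W
ΣR = 8.043×10^-5 + 4.983 = 4.983 K/W
Q = ΔT/ΣR = (91 K − 294.7 K)/4.983 = -40.9 W
(Negative Q ⇒ heat flows inward; heat gain = 40.9 W.)

Q = 40.9 W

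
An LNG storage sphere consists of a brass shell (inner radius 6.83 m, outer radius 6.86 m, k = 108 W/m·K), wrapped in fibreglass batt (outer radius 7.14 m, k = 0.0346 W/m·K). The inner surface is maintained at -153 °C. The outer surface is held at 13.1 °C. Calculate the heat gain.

Resistance network (inner→outer):
  R_brass = (1/6.83 − 1/6.86)/(4πk) = 6.403×10^-4/(4π·108) = 4.718×10^-7 K/W
  R_fibreglass batt = (1/6.86 − 1/7.14)/(4πk) = 0.005717/(4π·0.0346) = 0.01315 K/W
ΣR = 4.718×10^-7 + 0.01315 = 0.01315 K/W
Q = ΔT/ΣR = (-153 °C − 13.1 °C)/0.01315 = -12600 W
(Negative Q ⇒ heat flows inward; heat gain = 12600 W.)

Q = 12.6 kW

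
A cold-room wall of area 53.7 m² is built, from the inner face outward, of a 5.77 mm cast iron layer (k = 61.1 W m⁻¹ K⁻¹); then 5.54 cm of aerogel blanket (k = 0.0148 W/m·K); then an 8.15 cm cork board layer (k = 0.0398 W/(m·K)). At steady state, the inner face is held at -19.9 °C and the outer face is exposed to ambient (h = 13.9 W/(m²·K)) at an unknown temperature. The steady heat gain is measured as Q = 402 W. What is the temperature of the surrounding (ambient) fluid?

T_out = 24.0 °C

Sum the resistances:
  R_cast iron = L/(kA) = 0.00577/(61.1·53.7) = 1.759×10^-6 K/W
  R_aerogel blanket = L/(kA) = 0.0554/(0.0148·53.7) = 0.06971 K/W
  R_cork board = L/(kA) = 0.0815/(0.0398·53.7) = 0.03813 K/W
  R_conv,out = 1/(hA) = 1/(13.9·53.7) = 0.001340 K/W
ΣR = 0.1092 K/W
ΔT = Q·ΣR = 402 × 0.1092 = 43.90 K
Heat flows inward, so T_out = T_in + ΔT = -19.9 + 43.90 = 24.0 °C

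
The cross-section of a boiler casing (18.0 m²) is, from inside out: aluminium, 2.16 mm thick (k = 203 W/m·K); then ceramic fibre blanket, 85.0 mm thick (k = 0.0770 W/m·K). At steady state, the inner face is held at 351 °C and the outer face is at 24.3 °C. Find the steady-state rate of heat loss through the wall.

Resistance network (inner→outer):
  R_aluminium = L/(kA) = 0.00216/(203·18.0) = 5.911×10^-7 K/W
  R_ceramic fibre blanket = L/(kA) = 0.0850/(0.0770·18.0) = 0.06133 K/W
ΣR = 5.911×10^-7 + 0.06133 = 0.06133 K/W
Q = ΔT/ΣR = (351 °C − 24.3 °C)/0.06133 = 5330 W

Q = 5330 W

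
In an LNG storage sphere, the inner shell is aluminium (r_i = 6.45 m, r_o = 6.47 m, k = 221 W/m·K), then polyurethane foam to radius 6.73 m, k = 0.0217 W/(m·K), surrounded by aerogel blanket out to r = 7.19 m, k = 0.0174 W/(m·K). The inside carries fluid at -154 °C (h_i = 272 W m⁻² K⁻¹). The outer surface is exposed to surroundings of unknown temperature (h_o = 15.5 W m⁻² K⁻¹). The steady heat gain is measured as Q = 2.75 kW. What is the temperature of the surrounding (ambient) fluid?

T_out = 26.1 °C

Sum the resistances:
  R_conv,in = 1/(4πr²h) = 1/(4π·6.45²·272) = 7.032×10^-6 K/W
  R_aluminium = (1/6.45 − 1/6.47)/(4πk) = 4.793×10^-4/(4π·221) = 1.726×10^-7 K/W
  R_polyurethane foam = (1/6.47 − 1/6.73)/(4πk) = 0.005971/(4π·0.0217) = 0.02190 K/W
  R_aerogel blanket = (1/6.73 − 1/7.19)/(4πk) = 0.009506/(4π·0.0174) = 0.04348 K/W
  R_conv,out = 1/(4πr²h) = 1/(4π·7.19²·15.5) = 9.931×10^-5 K/W
ΣR = 0.06548 K/W
ΔT = Q·ΣR = 2750 × 0.06548 = 180.1 K
Heat flows inward, so T_out = T_in + ΔT = -154 + 180.1 = 26.1 °C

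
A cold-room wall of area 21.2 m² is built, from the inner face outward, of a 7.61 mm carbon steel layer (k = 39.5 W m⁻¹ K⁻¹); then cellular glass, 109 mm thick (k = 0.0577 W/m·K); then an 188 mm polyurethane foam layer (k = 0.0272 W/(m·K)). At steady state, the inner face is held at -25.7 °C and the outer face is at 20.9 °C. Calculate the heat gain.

Q = 112 W

Series thermal resistances, inner to outer:
  R_carbon steel = L/(kA) = 0.00761/(39.5·21.2) = 9.088×10^-6 K/W
  R_cellular glass = L/(kA) = 0.109/(0.0577·21.2) = 0.08911 K/W
  R_polyurethane foam = L/(kA) = 0.188/(0.0272·21.2) = 0.3260 K/W
ΣR = 9.088×10^-6 + 0.08911 + 0.3260 = 0.4151 K/W
Q = ΔT/ΣR = (-25.7 °C − 20.9 °C)/0.4151 = -112 W
(Negative Q ⇒ heat flows inward; heat gain = 112 W.)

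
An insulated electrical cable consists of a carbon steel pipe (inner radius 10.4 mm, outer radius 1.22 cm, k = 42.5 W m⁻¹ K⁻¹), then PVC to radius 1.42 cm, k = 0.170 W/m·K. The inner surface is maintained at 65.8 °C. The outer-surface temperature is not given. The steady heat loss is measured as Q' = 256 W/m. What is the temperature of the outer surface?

T_out = 29.3 °C

Sum the resistances:
  R'_carbon steel = ln(0.0122/0.0104)/(2πk) = 0.1596/(2π·42.5) = 5.978×10^-4 m·K/W
  R'_PVC = ln(0.0142/0.0122)/(2πk) = 0.1518/(2π·0.170) = 0.1421 m·K/W
ΣR = 0.1427 m·K/W
ΔT = Q'·ΣR = 256 × 0.1427 = 36.53 K
Heat flows outward, so T_out = T_in − ΔT = 65.8 − 36.53 = 29.3 °C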